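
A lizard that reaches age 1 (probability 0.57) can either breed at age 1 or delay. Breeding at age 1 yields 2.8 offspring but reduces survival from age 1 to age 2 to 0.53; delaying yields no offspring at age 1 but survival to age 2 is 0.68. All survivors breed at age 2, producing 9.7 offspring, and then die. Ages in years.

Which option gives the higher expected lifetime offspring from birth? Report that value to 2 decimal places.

breed at age 1: R₀ = 0.57 × (2.8 + 0.53 × 9.7) = 0.57 × 7.9410 = 4.5264
delay to age 2: R₀ = 0.57 × (0.68 × 9.7) = 0.57 × 6.5960 = 3.7597
Higher: breed at age 1 (4.5264).

4.53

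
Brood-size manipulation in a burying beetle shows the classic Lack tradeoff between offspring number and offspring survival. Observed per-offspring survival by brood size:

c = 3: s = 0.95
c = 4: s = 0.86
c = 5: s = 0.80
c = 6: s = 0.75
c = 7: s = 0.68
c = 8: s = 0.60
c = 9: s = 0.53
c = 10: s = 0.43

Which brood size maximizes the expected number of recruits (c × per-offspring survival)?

8

Expected recruits = c × s(c):
  c=3: 3 × 0.95 = 2.850
  c=4: 4 × 0.86 = 3.440
  c=5: 5 × 0.80 = 4.000
  c=6: 6 × 0.75 = 4.500
  c=7: 7 × 0.68 = 4.760
  c=8: 8 × 0.60 = 4.800
  c=9: 9 × 0.53 = 4.770
  c=10: 10 × 0.43 = 4.300
Maximum at c = 8 (4.800 recruits).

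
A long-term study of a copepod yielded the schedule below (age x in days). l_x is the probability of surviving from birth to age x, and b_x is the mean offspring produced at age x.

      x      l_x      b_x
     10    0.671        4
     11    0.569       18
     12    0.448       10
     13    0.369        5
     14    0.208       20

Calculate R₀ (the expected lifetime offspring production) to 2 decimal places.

23.41

R₀ = Σ l_x b_x:
  age 10: 0.671 × 4 = 2.6840
  age 11: 0.569 × 18 = 10.2420
  age 12: 0.448 × 10 = 4.4800
  age 13: 0.369 × 5 = 1.8450
  age 14: 0.208 × 20 = 4.1600
R₀ = 2.6840 + 10.2420 + 4.4800 + 1.8450 + 4.1600 = 23.4110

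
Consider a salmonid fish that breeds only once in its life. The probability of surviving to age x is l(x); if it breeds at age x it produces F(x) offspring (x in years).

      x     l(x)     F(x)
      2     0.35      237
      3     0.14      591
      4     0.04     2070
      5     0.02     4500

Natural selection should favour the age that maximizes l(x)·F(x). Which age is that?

5

Expected offspring if breeding at age x = l(x) × F(x):
  age 2: 0.35 × 237 = 82.950
  age 3: 0.14 × 591 = 82.740
  age 4: 0.04 × 2070 = 82.800
  age 5: 0.02 × 4500 = 90.000
Maximum at age 5 (90.000).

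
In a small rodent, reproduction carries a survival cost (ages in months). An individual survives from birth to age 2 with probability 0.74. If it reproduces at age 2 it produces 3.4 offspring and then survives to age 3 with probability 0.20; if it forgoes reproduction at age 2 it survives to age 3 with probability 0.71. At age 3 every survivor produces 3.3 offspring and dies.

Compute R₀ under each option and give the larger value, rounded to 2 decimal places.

3.00

breed at age 2: R₀ = 0.74 × (3.4 + 0.20 × 3.3) = 0.74 × 4.0600 = 3.0044
delay to age 3: R₀ = 0.74 × (0.71 × 3.3) = 0.74 × 2.3430 = 1.7338
Higher: breed at age 2 (3.0044).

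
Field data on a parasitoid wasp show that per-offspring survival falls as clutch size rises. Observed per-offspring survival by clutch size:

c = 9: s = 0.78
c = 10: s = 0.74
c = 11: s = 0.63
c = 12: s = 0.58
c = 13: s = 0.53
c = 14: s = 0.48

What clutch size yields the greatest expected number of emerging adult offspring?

10

Expected emerging adult offspring = c × s(c):
  c=9: 9 × 0.78 = 7.020
  c=10: 10 × 0.74 = 7.400
  c=11: 11 × 0.63 = 6.930
  c=12: 12 × 0.58 = 6.960
  c=13: 13 × 0.53 = 6.890
  c=14: 14 × 0.48 = 6.720
Maximum at c = 10 (7.400 emerging adult offspring).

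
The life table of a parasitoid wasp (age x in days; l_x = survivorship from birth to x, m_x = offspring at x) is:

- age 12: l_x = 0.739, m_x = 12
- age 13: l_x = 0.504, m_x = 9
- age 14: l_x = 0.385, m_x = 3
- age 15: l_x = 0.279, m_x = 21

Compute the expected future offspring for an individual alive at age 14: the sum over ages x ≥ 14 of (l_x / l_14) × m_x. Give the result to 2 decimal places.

l_14 = 0.385. Conditional survival from age 14 to x is l_x / l_14.
  x=14: (0.385/0.385) × 3 = 3.0000
  x=15: (0.279/0.385) × 21 = 15.2182
Sum = 3.0000 + 15.2182 = 18.2182

18.22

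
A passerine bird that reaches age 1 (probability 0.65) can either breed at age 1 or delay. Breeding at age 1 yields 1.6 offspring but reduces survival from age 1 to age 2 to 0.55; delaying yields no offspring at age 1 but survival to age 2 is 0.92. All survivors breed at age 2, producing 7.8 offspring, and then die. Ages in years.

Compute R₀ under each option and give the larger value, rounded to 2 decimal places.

breed at age 1: R₀ = 0.65 × (1.6 + 0.55 × 7.8) = 0.65 × 5.8900 = 3.8285
delay to age 2: R₀ = 0.65 × (0.92 × 7.8) = 0.65 × 7.1760 = 4.6644
Higher: delay to age 2 (4.6644).

4.66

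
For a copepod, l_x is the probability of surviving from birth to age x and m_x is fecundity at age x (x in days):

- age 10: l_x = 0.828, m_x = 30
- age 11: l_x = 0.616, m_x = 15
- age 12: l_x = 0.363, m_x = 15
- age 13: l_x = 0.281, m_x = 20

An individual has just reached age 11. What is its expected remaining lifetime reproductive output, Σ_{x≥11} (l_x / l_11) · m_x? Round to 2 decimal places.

l_11 = 0.616. Conditional survival from age 11 to x is l_x / l_11.
  x=11: (0.616/0.616) × 15 = 15.0000
  x=12: (0.363/0.616) × 15 = 8.8393
  x=13: (0.281/0.616) × 20 = 9.1234
Sum = 15.0000 + 8.8393 + 9.1234 = 32.9627

32.96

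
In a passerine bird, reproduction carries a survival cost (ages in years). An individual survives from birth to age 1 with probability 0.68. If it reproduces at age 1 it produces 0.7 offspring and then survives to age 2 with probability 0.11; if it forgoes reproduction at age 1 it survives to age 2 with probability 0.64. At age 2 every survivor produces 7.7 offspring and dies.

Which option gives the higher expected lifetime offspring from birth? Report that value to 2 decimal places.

3.35

breed at age 1: R₀ = 0.68 × (0.7 + 0.11 × 7.7) = 0.68 × 1.5470 = 1.0520
delay to age 2: R₀ = 0.68 × (0.64 × 7.7) = 0.68 × 4.9280 = 3.3510
Higher: delay to age 2 (3.3510).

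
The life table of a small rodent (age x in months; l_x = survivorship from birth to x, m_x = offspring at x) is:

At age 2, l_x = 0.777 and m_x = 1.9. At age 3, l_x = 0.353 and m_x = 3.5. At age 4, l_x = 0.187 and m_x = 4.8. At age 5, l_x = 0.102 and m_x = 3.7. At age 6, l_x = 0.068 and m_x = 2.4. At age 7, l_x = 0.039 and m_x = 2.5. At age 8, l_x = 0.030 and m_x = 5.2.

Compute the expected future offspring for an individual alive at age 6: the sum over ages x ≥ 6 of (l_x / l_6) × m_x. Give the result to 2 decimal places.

6.13

l_6 = 0.068. Conditional survival from age 6 to x is l_x / l_6.
  x=6: (0.068/0.068) × 2.4 = 2.4000
  x=7: (0.039/0.068) × 2.5 = 1.4338
  x=8: (0.030/0.068) × 5.2 = 2.2941
Sum = 2.4000 + 1.4338 + 2.2941 = 6.1279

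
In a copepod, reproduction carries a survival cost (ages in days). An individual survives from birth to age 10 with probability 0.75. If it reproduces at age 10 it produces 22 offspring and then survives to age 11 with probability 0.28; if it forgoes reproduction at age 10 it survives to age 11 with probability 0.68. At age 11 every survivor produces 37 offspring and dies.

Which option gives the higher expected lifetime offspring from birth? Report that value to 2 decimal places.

24.27

breed at age 10: R₀ = 0.75 × (22 + 0.28 × 37) = 0.75 × 32.3600 = 24.2700
delay to age 11: R₀ = 0.75 × (0.68 × 37) = 0.75 × 25.1600 = 18.8700
Higher: breed at age 10 (24.2700).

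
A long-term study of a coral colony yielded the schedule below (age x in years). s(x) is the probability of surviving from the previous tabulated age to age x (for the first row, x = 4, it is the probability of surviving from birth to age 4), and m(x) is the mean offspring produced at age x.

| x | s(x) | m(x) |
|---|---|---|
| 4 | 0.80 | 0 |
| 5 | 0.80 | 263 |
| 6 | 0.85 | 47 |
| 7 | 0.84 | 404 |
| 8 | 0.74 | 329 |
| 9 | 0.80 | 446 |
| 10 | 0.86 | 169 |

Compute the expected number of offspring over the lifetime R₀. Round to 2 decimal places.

Survivorship from birth: l_x = s_4·s_5·…·s_x.
  l_4 = 0.80000
  l_5 = 0.64000
  l_6 = 0.54400
  l_7 = 0.45696
  l_8 = 0.33815
  l_9 = 0.27052
  l_10 = 0.23265
R₀ = Σ l_x m(x):
  age 4: 0.80000 × 0 = 0.0000
  age 5: 0.64000 × 263 = 168.3200
  age 6: 0.54400 × 47 = 25.5680
  age 7: 0.45696 × 404 = 184.6118
  age 8: 0.33815 × 329 = 111.2514
  age 9: 0.27052 × 446 = 120.6519
  age 10: 0.23265 × 169 = 39.3178
R₀ = 0.0000 + 168.3200 + 25.5680 + 184.6118 + 111.2514 + 120.6519 + 39.3178 = 649.7210

649.72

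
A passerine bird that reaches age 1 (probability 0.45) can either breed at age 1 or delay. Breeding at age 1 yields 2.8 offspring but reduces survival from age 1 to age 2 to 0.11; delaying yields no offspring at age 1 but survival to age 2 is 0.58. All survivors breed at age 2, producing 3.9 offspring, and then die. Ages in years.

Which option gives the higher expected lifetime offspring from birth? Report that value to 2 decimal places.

1.45

breed at age 1: R₀ = 0.45 × (2.8 + 0.11 × 3.9) = 0.45 × 3.2290 = 1.4530
delay to age 2: R₀ = 0.45 × (0.58 × 3.9) = 0.45 × 2.2620 = 1.0179
Higher: breed at age 1 (1.4530).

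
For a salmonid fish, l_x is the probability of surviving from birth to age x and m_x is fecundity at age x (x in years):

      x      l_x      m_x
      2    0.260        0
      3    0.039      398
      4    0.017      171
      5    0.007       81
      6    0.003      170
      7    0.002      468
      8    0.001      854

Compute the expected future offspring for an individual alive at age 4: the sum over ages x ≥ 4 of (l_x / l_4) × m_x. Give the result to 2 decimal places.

l_4 = 0.017. Conditional survival from age 4 to x is l_x / l_4.
  x=4: (0.017/0.017) × 171 = 171.0000
  x=5: (0.007/0.017) × 81 = 33.3529
  x=6: (0.003/0.017) × 170 = 30.0000
  x=7: (0.002/0.017) × 468 = 55.0588
  x=8: (0.001/0.017) × 854 = 50.2353
Sum = 171.0000 + 33.3529 + 30.0000 + 55.0588 + 50.2353 = 339.6471

339.65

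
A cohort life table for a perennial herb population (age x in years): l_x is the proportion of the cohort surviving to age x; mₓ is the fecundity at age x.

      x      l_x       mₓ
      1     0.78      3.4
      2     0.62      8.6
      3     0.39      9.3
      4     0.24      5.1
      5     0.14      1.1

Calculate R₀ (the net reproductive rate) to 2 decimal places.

12.99

R₀ = Σ l_x mₓ:
  age 1: 0.78 × 3.4 = 2.6520
  age 2: 0.62 × 8.6 = 5.3320
  age 3: 0.39 × 9.3 = 3.6270
  age 4: 0.24 × 5.1 = 1.2240
  age 5: 0.14 × 1.1 = 0.1540
R₀ = 2.6520 + 5.3320 + 3.6270 + 1.2240 + 0.1540 = 12.9890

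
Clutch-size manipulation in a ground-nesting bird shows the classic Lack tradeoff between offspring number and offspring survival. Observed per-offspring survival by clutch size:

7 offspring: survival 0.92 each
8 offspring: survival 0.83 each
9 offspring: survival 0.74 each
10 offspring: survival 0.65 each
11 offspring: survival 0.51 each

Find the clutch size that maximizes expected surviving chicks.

9

Expected surviving chicks = c × s(c):
  c=7: 7 × 0.92 = 6.440
  c=8: 8 × 0.83 = 6.640
  c=9: 9 × 0.74 = 6.660
  c=10: 10 × 0.65 = 6.500
  c=11: 11 × 0.51 = 5.610
Maximum at c = 9 (6.660 surviving chicks).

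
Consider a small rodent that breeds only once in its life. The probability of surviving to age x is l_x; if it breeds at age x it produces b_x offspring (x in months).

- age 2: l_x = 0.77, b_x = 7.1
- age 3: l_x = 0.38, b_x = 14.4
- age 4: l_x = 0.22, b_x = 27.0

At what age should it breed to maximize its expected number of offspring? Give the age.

Expected offspring if breeding at age x = l_x × b_x:
  age 2: 0.77 × 7.1 = 5.467
  age 3: 0.38 × 14.4 = 5.472
  age 4: 0.22 × 27.0 = 5.940
Maximum at age 4 (5.940).

4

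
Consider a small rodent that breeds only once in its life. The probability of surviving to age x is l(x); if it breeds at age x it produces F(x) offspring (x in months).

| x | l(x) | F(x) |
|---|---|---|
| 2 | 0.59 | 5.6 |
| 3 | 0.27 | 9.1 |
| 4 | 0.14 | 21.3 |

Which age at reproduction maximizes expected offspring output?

2

Expected offspring if breeding at age x = l(x) × F(x):
  age 2: 0.59 × 5.6 = 3.304
  age 3: 0.27 × 9.1 = 2.457
  age 4: 0.14 × 21.3 = 2.982
Maximum at age 2 (3.304).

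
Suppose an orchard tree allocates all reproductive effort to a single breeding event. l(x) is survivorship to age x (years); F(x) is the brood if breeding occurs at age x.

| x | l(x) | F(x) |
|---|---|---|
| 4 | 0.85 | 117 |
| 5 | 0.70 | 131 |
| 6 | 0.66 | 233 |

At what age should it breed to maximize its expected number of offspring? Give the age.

Expected offspring if breeding at age x = l(x) × F(x):
  age 4: 0.85 × 117 = 99.450
  age 5: 0.70 × 131 = 91.700
  age 6: 0.66 × 233 = 153.780
Maximum at age 6 (153.780).

6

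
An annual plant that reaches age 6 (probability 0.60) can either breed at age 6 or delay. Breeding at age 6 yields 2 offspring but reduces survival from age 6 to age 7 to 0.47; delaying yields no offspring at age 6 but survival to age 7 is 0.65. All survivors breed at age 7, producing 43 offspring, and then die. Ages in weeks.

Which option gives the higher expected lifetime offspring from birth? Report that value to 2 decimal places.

breed at age 6: R₀ = 0.60 × (2 + 0.47 × 43) = 0.60 × 22.2100 = 13.3260
delay to age 7: R₀ = 0.60 × (0.65 × 43) = 0.60 × 27.9500 = 16.7700
Higher: delay to age 7 (16.7700).

16.77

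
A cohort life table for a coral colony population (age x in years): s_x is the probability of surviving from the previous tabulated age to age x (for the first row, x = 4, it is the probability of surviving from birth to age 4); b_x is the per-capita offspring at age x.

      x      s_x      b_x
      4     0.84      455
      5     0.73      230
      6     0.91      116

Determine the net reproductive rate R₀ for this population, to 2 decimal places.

587.97

Survivorship from birth: l_x = s_4·s_5·…·s_x.
  l_4 = 0.84000
  l_5 = 0.61320
  l_6 = 0.55801
R₀ = Σ l_x b_x:
  age 4: 0.84000 × 455 = 382.2000
  age 5: 0.61320 × 230 = 141.0360
  age 6: 0.55801 × 116 = 64.7292
R₀ = 382.2000 + 141.0360 + 64.7292 = 587.9652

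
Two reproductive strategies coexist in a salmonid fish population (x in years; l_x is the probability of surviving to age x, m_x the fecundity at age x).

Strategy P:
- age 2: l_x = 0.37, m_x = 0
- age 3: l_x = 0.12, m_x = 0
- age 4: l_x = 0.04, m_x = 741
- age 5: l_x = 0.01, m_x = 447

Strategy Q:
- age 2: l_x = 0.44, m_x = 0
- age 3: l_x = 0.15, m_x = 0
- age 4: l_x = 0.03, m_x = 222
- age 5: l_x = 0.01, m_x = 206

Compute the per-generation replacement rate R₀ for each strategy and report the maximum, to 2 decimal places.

Strategy P: R₀ = 0.37×0 + 0.12×0 + 0.04×741 + 0.01×447 = 34.1100
Strategy Q: R₀ = 0.44×0 + 0.15×0 + 0.03×222 + 0.01×206 = 8.7200
Highest R₀: strategy P with 34.1100.

34.11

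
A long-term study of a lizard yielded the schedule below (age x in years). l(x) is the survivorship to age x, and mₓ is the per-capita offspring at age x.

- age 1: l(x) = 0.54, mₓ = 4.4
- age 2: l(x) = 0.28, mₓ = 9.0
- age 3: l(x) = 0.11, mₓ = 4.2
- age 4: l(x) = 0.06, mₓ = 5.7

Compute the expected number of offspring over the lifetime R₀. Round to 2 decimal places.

5.70

R₀ = Σ l(x) mₓ:
  age 1: 0.54 × 4.4 = 2.3760
  age 2: 0.28 × 9.0 = 2.5200
  age 3: 0.11 × 4.2 = 0.4620
  age 4: 0.06 × 5.7 = 0.3420
R₀ = 2.3760 + 2.5200 + 0.4620 + 0.3420 = 5.7000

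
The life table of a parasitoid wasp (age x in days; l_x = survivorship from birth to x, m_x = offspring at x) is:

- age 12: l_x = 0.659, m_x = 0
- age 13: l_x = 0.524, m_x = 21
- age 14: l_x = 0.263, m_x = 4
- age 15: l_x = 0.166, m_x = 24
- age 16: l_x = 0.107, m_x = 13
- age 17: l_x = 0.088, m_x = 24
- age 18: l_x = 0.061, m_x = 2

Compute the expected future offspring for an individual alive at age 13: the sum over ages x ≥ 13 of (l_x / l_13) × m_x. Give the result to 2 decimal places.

37.53

l_13 = 0.524. Conditional survival from age 13 to x is l_x / l_13.
  x=13: (0.524/0.524) × 21 = 21.0000
  x=14: (0.263/0.524) × 4 = 2.0076
  x=15: (0.166/0.524) × 24 = 7.6031
  x=16: (0.107/0.524) × 13 = 2.6546
  x=17: (0.088/0.524) × 24 = 4.0305
  x=18: (0.061/0.524) × 2 = 0.2328
Sum = 21.0000 + 2.0076 + 7.6031 + 2.6546 + 4.0305 + 0.2328 = 37.5286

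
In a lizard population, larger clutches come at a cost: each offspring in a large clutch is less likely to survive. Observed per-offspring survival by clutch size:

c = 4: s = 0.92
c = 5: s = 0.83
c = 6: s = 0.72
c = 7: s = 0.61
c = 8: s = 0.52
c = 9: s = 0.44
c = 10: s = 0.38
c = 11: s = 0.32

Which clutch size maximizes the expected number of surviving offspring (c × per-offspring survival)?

6

Expected surviving offspring = c × s(c):
  c=4: 4 × 0.92 = 3.680
  c=5: 5 × 0.83 = 4.150
  c=6: 6 × 0.72 = 4.320
  c=7: 7 × 0.61 = 4.270
  c=8: 8 × 0.52 = 4.160
  c=9: 9 × 0.44 = 3.960
  c=10: 10 × 0.38 = 3.800
  c=11: 11 × 0.32 = 3.520
Maximum at c = 6 (4.320 surviving offspring).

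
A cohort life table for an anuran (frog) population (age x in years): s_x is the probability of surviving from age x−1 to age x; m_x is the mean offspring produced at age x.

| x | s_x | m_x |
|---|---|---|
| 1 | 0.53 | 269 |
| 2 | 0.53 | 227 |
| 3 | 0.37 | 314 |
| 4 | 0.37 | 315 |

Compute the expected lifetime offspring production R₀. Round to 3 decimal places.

251.083

Survivorship from birth: l_x = s_1·s_2·…·s_x.
  l_1 = 0.53000
  l_2 = 0.28090
  l_3 = 0.10393
  l_4 = 0.03846
R₀ = Σ l_x m_x:
  age 1: 0.53000 × 269 = 142.5700
  age 2: 0.28090 × 227 = 63.7643
  age 3: 0.10393 × 314 = 32.6340
  age 4: 0.03846 × 315 = 12.1149
R₀ = 142.5700 + 63.7643 + 32.6340 + 12.1149 = 251.0832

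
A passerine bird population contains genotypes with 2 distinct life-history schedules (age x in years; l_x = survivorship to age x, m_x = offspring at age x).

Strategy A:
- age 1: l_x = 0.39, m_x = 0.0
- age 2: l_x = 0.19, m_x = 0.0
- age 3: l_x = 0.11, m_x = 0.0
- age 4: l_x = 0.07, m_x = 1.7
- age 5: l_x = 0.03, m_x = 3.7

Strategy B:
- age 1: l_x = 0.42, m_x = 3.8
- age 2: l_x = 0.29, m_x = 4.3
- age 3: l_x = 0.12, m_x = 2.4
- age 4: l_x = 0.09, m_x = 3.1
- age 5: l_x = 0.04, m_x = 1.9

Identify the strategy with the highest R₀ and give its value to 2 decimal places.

Strategy A: R₀ = 0.39×0.0 + 0.19×0.0 + 0.11×0.0 + 0.07×1.7 + 0.03×3.7 = 0.2300
Strategy B: R₀ = 0.42×3.8 + 0.29×4.3 + 0.12×2.4 + 0.09×3.1 + 0.04×1.9 = 3.4860
Highest R₀: strategy B with 3.4860.

3.49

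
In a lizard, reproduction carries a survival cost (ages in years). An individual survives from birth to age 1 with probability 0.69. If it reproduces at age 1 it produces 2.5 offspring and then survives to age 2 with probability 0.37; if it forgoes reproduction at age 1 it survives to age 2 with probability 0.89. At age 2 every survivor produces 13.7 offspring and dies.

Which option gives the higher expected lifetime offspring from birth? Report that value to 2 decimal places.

breed at age 1: R₀ = 0.69 × (2.5 + 0.37 × 13.7) = 0.69 × 7.5690 = 5.2226
delay to age 2: R₀ = 0.69 × (0.89 × 13.7) = 0.69 × 12.1930 = 8.4132
Higher: delay to age 2 (8.4132).

8.41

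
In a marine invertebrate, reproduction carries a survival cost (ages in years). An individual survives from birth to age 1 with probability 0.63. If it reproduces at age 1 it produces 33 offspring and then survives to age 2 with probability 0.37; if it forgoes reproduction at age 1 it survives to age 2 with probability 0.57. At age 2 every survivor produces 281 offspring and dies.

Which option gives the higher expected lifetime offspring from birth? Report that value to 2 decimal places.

breed at age 1: R₀ = 0.63 × (33 + 0.37 × 281) = 0.63 × 136.9700 = 86.2911
delay to age 2: R₀ = 0.63 × (0.57 × 281) = 0.63 × 160.1700 = 100.9071
Higher: delay to age 2 (100.9071).

100.91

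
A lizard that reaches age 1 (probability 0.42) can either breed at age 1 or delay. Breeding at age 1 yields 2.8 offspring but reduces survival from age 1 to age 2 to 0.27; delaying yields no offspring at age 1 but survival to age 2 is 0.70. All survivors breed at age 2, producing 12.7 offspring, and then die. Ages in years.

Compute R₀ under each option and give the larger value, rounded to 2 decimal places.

breed at age 1: R₀ = 0.42 × (2.8 + 0.27 × 12.7) = 0.42 × 6.2290 = 2.6162
delay to age 2: R₀ = 0.42 × (0.70 × 12.7) = 0.42 × 8.8900 = 3.7338
Higher: delay to age 2 (3.7338).

3.73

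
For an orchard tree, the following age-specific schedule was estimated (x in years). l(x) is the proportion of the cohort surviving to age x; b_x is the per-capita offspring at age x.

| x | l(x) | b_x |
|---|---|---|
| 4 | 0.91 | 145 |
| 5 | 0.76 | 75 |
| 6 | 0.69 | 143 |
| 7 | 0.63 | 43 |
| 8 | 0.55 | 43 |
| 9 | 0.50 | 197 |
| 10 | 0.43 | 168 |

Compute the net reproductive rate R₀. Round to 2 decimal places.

R₀ = Σ l(x) b_x:
  age 4: 0.91 × 145 = 131.9500
  age 5: 0.76 × 75 = 57.0000
  age 6: 0.69 × 143 = 98.6700
  age 7: 0.63 × 43 = 27.0900
  age 8: 0.55 × 43 = 23.6500
  age 9: 0.50 × 197 = 98.5000
  age 10: 0.43 × 168 = 72.2400
R₀ = 131.9500 + 57.0000 + 98.6700 + 27.0900 + 23.6500 + 98.5000 + 72.2400 = 509.1000

509.10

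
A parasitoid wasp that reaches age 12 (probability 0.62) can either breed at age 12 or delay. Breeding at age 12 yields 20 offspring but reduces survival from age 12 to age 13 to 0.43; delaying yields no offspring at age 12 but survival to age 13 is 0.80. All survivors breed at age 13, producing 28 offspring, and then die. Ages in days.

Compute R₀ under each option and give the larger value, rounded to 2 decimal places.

breed at age 12: R₀ = 0.62 × (20 + 0.43 × 28) = 0.62 × 32.0400 = 19.8648
delay to age 13: R₀ = 0.62 × (0.80 × 28) = 0.62 × 22.4000 = 13.8880
Higher: breed at age 12 (19.8648).

19.86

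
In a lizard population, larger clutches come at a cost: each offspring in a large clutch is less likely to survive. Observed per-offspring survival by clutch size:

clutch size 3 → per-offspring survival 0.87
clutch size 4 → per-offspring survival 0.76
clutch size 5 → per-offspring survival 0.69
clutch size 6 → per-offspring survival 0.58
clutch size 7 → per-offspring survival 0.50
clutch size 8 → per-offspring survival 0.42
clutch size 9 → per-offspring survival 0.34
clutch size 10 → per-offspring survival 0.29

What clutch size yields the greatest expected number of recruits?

7

Expected recruits = c × s(c):
  c=3: 3 × 0.87 = 2.610
  c=4: 4 × 0.76 = 3.040
  c=5: 5 × 0.69 = 3.450
  c=6: 6 × 0.58 = 3.480
  c=7: 7 × 0.50 = 3.500
  c=8: 8 × 0.42 = 3.360
  c=9: 9 × 0.34 = 3.060
  c=10: 10 × 0.29 = 2.900
Maximum at c = 7 (3.500 recruits).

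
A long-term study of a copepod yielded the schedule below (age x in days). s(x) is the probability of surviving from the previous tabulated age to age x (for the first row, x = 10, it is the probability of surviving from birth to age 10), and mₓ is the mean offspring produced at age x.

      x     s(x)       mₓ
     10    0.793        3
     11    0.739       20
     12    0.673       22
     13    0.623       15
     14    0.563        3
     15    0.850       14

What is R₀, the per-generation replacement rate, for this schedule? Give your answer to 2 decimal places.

Survivorship from birth: l_x = s_10·s_11·…·s_x.
  l_10 = 0.79300
  l_11 = 0.58603
  l_12 = 0.39440
  l_13 = 0.24571
  l_14 = 0.13833
  l_15 = 0.11758
R₀ = Σ l_x mₓ:
  age 10: 0.79300 × 3 = 2.3790
  age 11: 0.58603 × 20 = 11.7206
  age 12: 0.39440 × 22 = 8.6768
  age 13: 0.24571 × 15 = 3.6857
  age 14: 0.13833 × 3 = 0.4150
  age 15: 0.11758 × 14 = 1.6461
R₀ = 2.3790 + 11.7206 + 8.6768 + 3.6857 + 0.4150 + 1.6461 = 28.5232

28.52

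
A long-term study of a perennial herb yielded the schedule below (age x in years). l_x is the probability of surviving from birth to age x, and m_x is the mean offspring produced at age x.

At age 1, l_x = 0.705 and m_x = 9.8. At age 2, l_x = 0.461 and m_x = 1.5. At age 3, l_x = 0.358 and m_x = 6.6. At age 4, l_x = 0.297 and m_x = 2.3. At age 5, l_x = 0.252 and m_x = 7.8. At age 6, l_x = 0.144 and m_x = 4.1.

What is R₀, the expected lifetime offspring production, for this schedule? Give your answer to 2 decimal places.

13.20

R₀ = Σ l_x m_x:
  age 1: 0.705 × 9.8 = 6.9090
  age 2: 0.461 × 1.5 = 0.6915
  age 3: 0.358 × 6.6 = 2.3628
  age 4: 0.297 × 2.3 = 0.6831
  age 5: 0.252 × 7.8 = 1.9656
  age 6: 0.144 × 4.1 = 0.5904
R₀ = 6.9090 + 0.6915 + 2.3628 + 0.6831 + 1.9656 + 0.5904 = 13.2024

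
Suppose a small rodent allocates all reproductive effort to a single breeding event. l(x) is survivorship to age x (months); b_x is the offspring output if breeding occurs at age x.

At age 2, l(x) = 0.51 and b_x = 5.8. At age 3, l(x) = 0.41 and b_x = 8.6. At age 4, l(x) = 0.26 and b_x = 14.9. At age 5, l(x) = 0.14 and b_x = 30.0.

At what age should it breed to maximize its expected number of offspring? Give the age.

Expected offspring if breeding at age x = l(x) × b_x:
  age 2: 0.51 × 5.8 = 2.958
  age 3: 0.41 × 8.6 = 3.526
  age 4: 0.26 × 14.9 = 3.874
  age 5: 0.14 × 30.0 = 4.200
Maximum at age 5 (4.200).

5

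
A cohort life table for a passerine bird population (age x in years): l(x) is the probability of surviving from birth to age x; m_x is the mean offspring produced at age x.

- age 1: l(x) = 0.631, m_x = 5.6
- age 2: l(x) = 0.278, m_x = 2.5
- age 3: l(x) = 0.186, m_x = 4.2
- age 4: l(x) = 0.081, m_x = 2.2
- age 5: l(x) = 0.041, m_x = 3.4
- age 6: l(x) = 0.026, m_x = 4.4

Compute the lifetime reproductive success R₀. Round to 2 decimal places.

R₀ = Σ l(x) m_x:
  age 1: 0.631 × 5.6 = 3.5336
  age 2: 0.278 × 2.5 = 0.6950
  age 3: 0.186 × 4.2 = 0.7812
  age 4: 0.081 × 2.2 = 0.1782
  age 5: 0.041 × 3.4 = 0.1394
  age 6: 0.026 × 4.4 = 0.1144
R₀ = 3.5336 + 0.6950 + 0.7812 + 0.1782 + 0.1394 + 0.1144 = 5.4418

5.44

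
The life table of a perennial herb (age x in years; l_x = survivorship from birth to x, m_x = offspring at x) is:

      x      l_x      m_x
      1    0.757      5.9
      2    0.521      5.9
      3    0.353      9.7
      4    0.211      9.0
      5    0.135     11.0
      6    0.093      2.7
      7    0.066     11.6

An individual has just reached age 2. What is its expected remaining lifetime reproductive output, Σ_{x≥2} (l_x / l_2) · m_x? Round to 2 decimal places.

l_2 = 0.521. Conditional survival from age 2 to x is l_x / l_2.
  x=2: (0.521/0.521) × 5.9 = 5.9000
  x=3: (0.353/0.521) × 9.7 = 6.5722
  x=4: (0.211/0.521) × 9.0 = 3.6449
  x=5: (0.135/0.521) × 11.0 = 2.8503
  x=6: (0.093/0.521) × 2.7 = 0.4820
  x=7: (0.066/0.521) × 11.6 = 1.4695
Sum = 5.9000 + 6.5722 + 3.6449 + 2.8503 + 0.4820 + 1.4695 = 20.9188

20.92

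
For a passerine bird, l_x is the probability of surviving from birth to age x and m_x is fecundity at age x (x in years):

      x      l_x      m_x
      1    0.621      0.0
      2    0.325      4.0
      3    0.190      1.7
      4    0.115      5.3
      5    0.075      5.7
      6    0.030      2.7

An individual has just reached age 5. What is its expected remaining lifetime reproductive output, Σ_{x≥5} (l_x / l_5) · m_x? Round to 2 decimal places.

6.78

l_5 = 0.075. Conditional survival from age 5 to x is l_x / l_5.
  x=5: (0.075/0.075) × 5.7 = 5.7000
  x=6: (0.030/0.075) × 2.7 = 1.0800
Sum = 5.7000 + 1.0800 = 6.7800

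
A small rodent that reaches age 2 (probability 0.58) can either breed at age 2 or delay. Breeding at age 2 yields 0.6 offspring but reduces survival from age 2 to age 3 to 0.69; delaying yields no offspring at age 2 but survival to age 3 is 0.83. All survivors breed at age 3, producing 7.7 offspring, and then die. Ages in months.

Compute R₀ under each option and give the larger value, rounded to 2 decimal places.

breed at age 2: R₀ = 0.58 × (0.6 + 0.69 × 7.7) = 0.58 × 5.9130 = 3.4295
delay to age 3: R₀ = 0.58 × (0.83 × 7.7) = 0.58 × 6.3910 = 3.7068
Higher: delay to age 3 (3.7068).

3.71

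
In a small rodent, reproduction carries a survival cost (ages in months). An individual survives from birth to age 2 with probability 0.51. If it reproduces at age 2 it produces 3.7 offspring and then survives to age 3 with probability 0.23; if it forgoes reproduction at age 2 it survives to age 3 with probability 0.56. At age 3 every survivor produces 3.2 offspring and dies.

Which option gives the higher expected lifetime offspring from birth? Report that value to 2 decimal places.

breed at age 2: R₀ = 0.51 × (3.7 + 0.23 × 3.2) = 0.51 × 4.4360 = 2.2624
delay to age 3: R₀ = 0.51 × (0.56 × 3.2) = 0.51 × 1.7920 = 0.9139
Higher: breed at age 2 (2.2624).

2.26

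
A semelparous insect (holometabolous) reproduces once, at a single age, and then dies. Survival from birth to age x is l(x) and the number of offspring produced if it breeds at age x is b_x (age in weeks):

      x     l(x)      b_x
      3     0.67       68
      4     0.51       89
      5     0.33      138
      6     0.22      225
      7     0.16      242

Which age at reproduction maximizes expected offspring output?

6

Expected offspring if breeding at age x = l(x) × b_x:
  age 3: 0.67 × 68 = 45.560
  age 4: 0.51 × 89 = 45.390
  age 5: 0.33 × 138 = 45.540
  age 6: 0.22 × 225 = 49.500
  age 7: 0.16 × 242 = 38.720
Maximum at age 6 (49.500).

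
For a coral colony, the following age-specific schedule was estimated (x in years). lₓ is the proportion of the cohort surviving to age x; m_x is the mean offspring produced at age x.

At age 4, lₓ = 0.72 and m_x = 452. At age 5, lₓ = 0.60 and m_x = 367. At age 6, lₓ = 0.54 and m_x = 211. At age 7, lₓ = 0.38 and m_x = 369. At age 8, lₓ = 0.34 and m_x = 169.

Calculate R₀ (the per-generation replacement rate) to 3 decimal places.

857.260

R₀ = Σ lₓ m_x:
  age 4: 0.72 × 452 = 325.4400
  age 5: 0.60 × 367 = 220.2000
  age 6: 0.54 × 211 = 113.9400
  age 7: 0.38 × 369 = 140.2200
  age 8: 0.34 × 169 = 57.4600
R₀ = 325.4400 + 220.2000 + 113.9400 + 140.2200 + 57.4600 = 857.2600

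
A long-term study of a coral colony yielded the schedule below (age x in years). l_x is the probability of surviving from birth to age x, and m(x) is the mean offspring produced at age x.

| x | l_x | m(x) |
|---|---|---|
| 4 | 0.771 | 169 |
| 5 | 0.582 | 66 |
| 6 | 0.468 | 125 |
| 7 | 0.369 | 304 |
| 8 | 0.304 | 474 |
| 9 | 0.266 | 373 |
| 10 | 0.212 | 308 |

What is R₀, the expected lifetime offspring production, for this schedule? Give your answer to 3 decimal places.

647.997

R₀ = Σ l_x m(x):
  age 4: 0.771 × 169 = 130.2990
  age 5: 0.582 × 66 = 38.4120
  age 6: 0.468 × 125 = 58.5000
  age 7: 0.369 × 304 = 112.1760
  age 8: 0.304 × 474 = 144.0960
  age 9: 0.266 × 373 = 99.2180
  age 10: 0.212 × 308 = 65.2960
R₀ = 130.2990 + 38.4120 + 58.5000 + 112.1760 + 144.0960 + 99.2180 + 65.2960 = 647.9970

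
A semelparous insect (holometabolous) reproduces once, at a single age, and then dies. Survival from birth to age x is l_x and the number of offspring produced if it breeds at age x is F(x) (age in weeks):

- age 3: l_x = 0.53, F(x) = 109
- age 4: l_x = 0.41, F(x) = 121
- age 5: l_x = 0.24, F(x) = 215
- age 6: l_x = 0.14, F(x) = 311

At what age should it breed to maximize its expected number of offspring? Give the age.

Expected offspring if breeding at age x = l_x × F(x):
  age 3: 0.53 × 109 = 57.770
  age 4: 0.41 × 121 = 49.610
  age 5: 0.24 × 215 = 51.600
  age 6: 0.14 × 311 = 43.540
Maximum at age 3 (57.770).

3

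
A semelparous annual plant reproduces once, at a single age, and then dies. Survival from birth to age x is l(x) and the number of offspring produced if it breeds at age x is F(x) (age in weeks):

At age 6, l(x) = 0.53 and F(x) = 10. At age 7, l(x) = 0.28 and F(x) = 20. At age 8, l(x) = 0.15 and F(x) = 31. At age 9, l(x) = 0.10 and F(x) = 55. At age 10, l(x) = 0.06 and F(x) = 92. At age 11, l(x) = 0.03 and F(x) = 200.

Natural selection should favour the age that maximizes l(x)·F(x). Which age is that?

11

Expected offspring if breeding at age x = l(x) × F(x):
  age 6: 0.53 × 10 = 5.300
  age 7: 0.28 × 20 = 5.600
  age 8: 0.15 × 31 = 4.650
  age 9: 0.10 × 55 = 5.500
  age 10: 0.06 × 92 = 5.520
  age 11: 0.03 × 200 = 6.000
Maximum at age 11 (6.000).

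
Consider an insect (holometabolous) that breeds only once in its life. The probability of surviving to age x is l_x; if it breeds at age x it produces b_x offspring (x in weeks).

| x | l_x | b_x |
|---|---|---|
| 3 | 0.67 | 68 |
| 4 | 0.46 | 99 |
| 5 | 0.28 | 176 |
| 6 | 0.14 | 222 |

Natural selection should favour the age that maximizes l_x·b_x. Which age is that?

Expected offspring if breeding at age x = l_x × b_x:
  age 3: 0.67 × 68 = 45.560
  age 4: 0.46 × 99 = 45.540
  age 5: 0.28 × 176 = 49.280
  age 6: 0.14 × 222 = 31.080
Maximum at age 5 (49.280).

5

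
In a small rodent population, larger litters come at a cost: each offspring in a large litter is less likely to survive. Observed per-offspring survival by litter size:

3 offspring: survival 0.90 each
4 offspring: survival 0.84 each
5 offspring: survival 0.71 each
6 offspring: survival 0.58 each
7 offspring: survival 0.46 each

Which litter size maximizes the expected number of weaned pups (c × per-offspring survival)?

5

Expected weaned pups = c × s(c):
  c=3: 3 × 0.90 = 2.700
  c=4: 4 × 0.84 = 3.360
  c=5: 5 × 0.71 = 3.550
  c=6: 6 × 0.58 = 3.480
  c=7: 7 × 0.46 = 3.220
Maximum at c = 5 (3.550 weaned pups).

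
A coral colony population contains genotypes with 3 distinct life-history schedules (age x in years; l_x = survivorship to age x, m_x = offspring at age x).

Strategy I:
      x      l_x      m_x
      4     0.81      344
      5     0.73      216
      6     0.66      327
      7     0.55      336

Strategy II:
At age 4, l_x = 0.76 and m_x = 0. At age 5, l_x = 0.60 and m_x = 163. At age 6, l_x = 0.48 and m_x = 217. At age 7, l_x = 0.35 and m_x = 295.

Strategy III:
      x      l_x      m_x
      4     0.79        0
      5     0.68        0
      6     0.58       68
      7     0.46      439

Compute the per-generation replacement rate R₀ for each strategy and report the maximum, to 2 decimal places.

836.94

Strategy I: R₀ = 0.81×344 + 0.73×216 + 0.66×327 + 0.55×336 = 836.9400
Strategy II: R₀ = 0.76×0 + 0.60×163 + 0.48×217 + 0.35×295 = 305.2100
Strategy III: R₀ = 0.79×0 + 0.68×0 + 0.58×68 + 0.46×439 = 241.3800
Highest R₀: strategy I with 836.9400.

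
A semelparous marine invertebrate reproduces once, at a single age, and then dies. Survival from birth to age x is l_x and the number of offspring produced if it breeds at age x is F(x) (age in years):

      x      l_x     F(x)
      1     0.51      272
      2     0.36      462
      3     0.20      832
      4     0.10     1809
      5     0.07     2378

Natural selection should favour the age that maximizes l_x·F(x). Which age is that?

Expected offspring if breeding at age x = l_x × F(x):
  age 1: 0.51 × 272 = 138.720
  age 2: 0.36 × 462 = 166.320
  age 3: 0.20 × 832 = 166.400
  age 4: 0.10 × 1809 = 180.900
  age 5: 0.07 × 2378 = 166.460
Maximum at age 4 (180.900).

4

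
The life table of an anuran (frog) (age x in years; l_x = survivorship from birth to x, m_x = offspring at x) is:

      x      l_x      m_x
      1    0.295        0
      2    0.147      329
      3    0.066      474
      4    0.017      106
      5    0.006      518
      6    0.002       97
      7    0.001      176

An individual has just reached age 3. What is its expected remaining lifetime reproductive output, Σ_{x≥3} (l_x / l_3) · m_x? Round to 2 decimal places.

l_3 = 0.066. Conditional survival from age 3 to x is l_x / l_3.
  x=3: (0.066/0.066) × 474 = 474.0000
  x=4: (0.017/0.066) × 106 = 27.3030
  x=5: (0.006/0.066) × 518 = 47.0909
  x=6: (0.002/0.066) × 97 = 2.9394
  x=7: (0.001/0.066) × 176 = 2.6667
Sum = 474.0000 + 27.3030 + 47.0909 + 2.9394 + 2.6667 = 554.0000

554.00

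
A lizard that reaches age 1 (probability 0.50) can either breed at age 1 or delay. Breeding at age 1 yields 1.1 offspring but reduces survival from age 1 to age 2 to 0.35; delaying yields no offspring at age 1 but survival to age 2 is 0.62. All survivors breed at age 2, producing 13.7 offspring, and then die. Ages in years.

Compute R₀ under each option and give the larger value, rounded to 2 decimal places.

4.25

breed at age 1: R₀ = 0.50 × (1.1 + 0.35 × 13.7) = 0.50 × 5.8950 = 2.9475
delay to age 2: R₀ = 0.50 × (0.62 × 13.7) = 0.50 × 8.4940 = 4.2470
Higher: delay to age 2 (4.2470).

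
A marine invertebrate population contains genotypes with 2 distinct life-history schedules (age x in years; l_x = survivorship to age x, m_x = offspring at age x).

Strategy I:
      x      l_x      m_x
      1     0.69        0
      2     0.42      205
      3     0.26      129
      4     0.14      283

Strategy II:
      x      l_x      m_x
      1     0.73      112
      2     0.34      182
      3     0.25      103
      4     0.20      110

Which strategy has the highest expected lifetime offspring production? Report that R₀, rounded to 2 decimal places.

191.39

Strategy I: R₀ = 0.69×0 + 0.42×205 + 0.26×129 + 0.14×283 = 159.2600
Strategy II: R₀ = 0.73×112 + 0.34×182 + 0.25×103 + 0.20×110 = 191.3900
Highest R₀: strategy II with 191.3900.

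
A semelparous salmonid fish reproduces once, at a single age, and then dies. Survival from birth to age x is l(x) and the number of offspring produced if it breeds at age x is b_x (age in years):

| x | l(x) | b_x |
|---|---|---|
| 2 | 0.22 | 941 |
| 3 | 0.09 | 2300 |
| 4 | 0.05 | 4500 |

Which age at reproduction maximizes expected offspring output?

4

Expected offspring if breeding at age x = l(x) × b_x:
  age 2: 0.22 × 941 = 207.020
  age 3: 0.09 × 2300 = 207.000
  age 4: 0.05 × 4500 = 225.000
Maximum at age 4 (225.000).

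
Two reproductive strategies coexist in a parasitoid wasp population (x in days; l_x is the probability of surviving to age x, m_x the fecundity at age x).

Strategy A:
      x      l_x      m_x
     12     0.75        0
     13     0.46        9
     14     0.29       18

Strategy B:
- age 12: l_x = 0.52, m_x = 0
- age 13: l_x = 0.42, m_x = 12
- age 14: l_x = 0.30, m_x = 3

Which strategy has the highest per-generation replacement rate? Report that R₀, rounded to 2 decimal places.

Strategy A: R₀ = 0.75×0 + 0.46×9 + 0.29×18 = 9.3600
Strategy B: R₀ = 0.52×0 + 0.42×12 + 0.30×3 = 5.9400
Highest R₀: strategy A with 9.3600.

9.36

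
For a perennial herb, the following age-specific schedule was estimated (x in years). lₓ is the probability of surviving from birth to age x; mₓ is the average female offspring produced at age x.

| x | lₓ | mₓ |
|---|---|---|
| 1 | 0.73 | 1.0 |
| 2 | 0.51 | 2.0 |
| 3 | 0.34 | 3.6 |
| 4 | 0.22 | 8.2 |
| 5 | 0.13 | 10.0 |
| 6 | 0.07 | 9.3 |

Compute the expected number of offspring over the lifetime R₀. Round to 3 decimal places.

6.729

R₀ = Σ lₓ mₓ:
  age 1: 0.73 × 1.0 = 0.7300
  age 2: 0.51 × 2.0 = 1.0200
  age 3: 0.34 × 3.6 = 1.2240
  age 4: 0.22 × 8.2 = 1.8040
  age 5: 0.13 × 10.0 = 1.3000
  age 6: 0.07 × 9.3 = 0.6510
R₀ = 0.7300 + 1.0200 + 1.2240 + 1.8040 + 1.3000 + 0.6510 = 6.7290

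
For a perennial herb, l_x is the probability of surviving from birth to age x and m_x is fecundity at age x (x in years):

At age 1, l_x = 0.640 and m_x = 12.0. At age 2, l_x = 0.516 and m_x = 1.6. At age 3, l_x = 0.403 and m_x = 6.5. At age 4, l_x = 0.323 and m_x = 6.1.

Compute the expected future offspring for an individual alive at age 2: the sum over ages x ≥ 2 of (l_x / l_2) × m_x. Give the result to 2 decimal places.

l_2 = 0.516. Conditional survival from age 2 to x is l_x / l_2.
  x=2: (0.516/0.516) × 1.6 = 1.6000
  x=3: (0.403/0.516) × 6.5 = 5.0766
  x=4: (0.323/0.516) × 6.1 = 3.8184
Sum = 1.6000 + 5.0766 + 3.8184 = 10.4950

10.49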